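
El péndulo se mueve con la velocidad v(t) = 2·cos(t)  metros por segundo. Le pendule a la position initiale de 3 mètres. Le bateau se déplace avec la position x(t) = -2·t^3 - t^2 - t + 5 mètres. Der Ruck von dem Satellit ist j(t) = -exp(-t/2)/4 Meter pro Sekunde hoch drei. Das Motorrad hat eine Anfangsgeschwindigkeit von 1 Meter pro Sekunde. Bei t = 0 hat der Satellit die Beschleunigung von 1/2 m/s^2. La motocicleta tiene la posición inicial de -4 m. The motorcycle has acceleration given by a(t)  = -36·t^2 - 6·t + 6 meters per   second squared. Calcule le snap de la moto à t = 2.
Nous devons dériver notre équation de l'accélération a(t) = -36·t^2 - 6·t + 6 2 fois. La dérivée de l'accélération donne le jerk: j(t) = -72·t - 6. En prenant d/dt de j(t), nous trouvons s(t) = -72. De l'équation du snap s(t) = -72, nous substituons t = 2 pour obtenir s = -72.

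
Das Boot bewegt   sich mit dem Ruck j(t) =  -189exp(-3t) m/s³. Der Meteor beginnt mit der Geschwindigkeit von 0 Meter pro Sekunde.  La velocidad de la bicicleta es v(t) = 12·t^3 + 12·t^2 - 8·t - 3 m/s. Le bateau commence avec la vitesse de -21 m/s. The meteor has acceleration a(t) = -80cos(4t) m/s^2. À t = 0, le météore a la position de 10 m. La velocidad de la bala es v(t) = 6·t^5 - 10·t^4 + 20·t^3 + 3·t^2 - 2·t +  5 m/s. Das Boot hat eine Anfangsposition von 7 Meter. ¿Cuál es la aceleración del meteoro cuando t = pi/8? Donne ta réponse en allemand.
Wir haben die Beschleunigung a(t) = -80·cos(4·t). Durch Einsetzen von t = pi/8: a(pi/8) = 0.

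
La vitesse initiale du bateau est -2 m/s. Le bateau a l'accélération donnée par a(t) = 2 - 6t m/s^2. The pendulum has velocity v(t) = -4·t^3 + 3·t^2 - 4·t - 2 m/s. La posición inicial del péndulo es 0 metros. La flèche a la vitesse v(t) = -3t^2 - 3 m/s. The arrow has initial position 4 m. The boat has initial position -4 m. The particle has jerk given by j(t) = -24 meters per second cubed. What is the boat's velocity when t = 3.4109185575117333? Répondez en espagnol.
Para resolver esto, necesitamos tomar 1 integral de nuestra ecuación de la aceleración a(t) = 2 - 6·t. Tomando ∫a(t)dt y aplicando v(0) = -2, encontramos v(t) = -3·t^2 + 2·t - 2. Tenemos la velocidad v(t) = -3·t^2 + 2·t - 2. Sustituyendo t = 3.4109185575117333: v(3.4109185575117333) = -30.0812591029103.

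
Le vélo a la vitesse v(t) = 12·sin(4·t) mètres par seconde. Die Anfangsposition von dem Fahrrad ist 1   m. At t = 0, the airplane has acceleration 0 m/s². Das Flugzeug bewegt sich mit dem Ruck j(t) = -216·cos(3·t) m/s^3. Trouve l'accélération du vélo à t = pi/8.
Nous devons dériver notre équation de la vitesse v(t) = 12·sin(4·t) 1 fois. La dérivée de la vitesse donne l'accélération: a(t) = 48·cos(4·t). En utilisant a(t) = 48·cos(4·t) et en substituant t = pi/8, nous trouvons a = 0.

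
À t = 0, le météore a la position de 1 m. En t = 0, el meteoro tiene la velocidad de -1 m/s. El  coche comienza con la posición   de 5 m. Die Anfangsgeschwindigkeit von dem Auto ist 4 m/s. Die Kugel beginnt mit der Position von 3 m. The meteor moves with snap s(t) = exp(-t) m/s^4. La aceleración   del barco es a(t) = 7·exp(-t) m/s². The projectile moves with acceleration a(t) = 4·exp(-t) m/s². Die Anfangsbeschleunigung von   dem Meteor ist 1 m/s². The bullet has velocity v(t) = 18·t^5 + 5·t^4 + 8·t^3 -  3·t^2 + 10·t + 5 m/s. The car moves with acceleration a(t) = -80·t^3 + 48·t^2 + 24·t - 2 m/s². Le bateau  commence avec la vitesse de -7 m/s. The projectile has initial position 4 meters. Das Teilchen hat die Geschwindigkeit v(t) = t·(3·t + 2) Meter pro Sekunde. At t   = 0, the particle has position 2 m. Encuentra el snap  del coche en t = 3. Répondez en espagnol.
Debemos derivar nuestra ecuación de la aceleración a(t) = -80·t^3 + 48·t^2 + 24·t - 2 2 veces. Derivando la aceleración, obtenemos la sacudida: j(t) = -240·t^2 + 96·t + 24. Derivando la sacudida, obtenemos el snap: s(t) = 96 - 480·t. Tenemos el snap s(t) = 96 - 480·t. Sustituyendo t = 3: s(3) = -1344.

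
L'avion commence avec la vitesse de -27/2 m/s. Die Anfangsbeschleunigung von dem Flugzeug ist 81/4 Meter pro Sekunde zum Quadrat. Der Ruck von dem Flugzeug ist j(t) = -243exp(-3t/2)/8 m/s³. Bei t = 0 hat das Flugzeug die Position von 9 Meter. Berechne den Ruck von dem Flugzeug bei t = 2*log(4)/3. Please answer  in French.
De l'équation du jerk j(t) = -243·exp(-3·t/2)/8, nous substituons t = 2*log(4)/3 pour obtenir j = -243/32.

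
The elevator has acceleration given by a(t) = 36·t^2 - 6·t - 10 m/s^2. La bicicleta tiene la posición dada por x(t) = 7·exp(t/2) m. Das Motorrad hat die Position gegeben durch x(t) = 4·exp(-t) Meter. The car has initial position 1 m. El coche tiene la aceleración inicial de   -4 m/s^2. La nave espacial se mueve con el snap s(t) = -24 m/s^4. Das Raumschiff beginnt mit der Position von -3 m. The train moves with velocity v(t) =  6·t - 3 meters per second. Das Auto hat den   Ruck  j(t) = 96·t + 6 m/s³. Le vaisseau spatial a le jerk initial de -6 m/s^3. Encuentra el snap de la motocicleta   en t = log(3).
Para resolver esto, necesitamos tomar 4 derivadas de nuestra ecuación de la posición x(t) = 4·exp(-t). Tomando d/dt de x(t), encontramos v(t) = -4·exp(-t). Derivando la velocidad, obtenemos la aceleración: a(t) = 4·exp(-t). Derivando la aceleración, obtenemos la sacudida: j(t) = -4·exp(-t). La derivada de la sacudida da el snap: s(t) = 4·exp(-t). Tenemos el snap s(t) = 4·exp(-t). Sustituyendo t = log(3): s(log(3)) = 4/3.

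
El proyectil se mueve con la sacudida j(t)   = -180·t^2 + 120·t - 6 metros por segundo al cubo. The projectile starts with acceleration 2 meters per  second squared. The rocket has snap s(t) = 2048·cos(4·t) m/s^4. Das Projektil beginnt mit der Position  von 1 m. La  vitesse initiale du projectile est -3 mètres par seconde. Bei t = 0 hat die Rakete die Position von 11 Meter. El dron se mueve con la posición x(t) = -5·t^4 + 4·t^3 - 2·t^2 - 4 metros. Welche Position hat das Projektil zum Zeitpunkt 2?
Um dies zu lösen, müssen wir 3 Integrale unserer Gleichung für den Ruck j(t) = -180·t^2 + 120·t - 6 finden. Mit ∫j(t)dt und Anwendung von a(0) = 2, finden wir a(t) = -60·t^3 + 60·t^2 - 6·t + 2. Die Stammfunktion von der Beschleunigung, mit v(0) = -3, ergibt die Geschwindigkeit: v(t) = -15·t^4 + 20·t^3 - 3·t^2 + 2·t - 3. Durch Integration von der Geschwindigkeit und Verwendung der Anfangsbedingung x(0) = 1, erhalten wir x(t) = -3·t^5 + 5·t^4 - t^3 + t^2 - 3·t + 1. Aus der Gleichung für die Position x(t) = -3·t^5 + 5·t^4 - t^3 + t^2 - 3·t + 1, setzen wir t = 2 ein und erhalten x = -25.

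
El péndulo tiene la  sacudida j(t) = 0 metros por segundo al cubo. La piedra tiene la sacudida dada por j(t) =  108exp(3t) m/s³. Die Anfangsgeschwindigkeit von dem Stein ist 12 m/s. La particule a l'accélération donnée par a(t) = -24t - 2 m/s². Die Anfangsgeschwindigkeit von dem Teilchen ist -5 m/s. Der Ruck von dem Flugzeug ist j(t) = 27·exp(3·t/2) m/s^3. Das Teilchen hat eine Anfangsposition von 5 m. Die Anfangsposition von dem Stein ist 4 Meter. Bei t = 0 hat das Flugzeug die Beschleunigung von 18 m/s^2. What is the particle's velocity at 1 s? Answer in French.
En partant de l'accélération a(t) = -24·t - 2, nous prenons 1 primitive. La primitive de l'accélération est la vitesse. En utilisant v(0) = -5, nous obtenons v(t) = -12·t^2 - 2·t - 5. De l'équation de la vitesse v(t) = -12·t^2 - 2·t - 5, nous substituons t = 1 pour obtenir v = -19.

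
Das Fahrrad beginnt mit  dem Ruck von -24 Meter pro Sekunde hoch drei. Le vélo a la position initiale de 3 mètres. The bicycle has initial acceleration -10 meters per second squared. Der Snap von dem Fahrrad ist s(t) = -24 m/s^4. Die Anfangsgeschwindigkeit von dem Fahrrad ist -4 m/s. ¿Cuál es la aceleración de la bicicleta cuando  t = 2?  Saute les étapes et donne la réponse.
a(2) = -106.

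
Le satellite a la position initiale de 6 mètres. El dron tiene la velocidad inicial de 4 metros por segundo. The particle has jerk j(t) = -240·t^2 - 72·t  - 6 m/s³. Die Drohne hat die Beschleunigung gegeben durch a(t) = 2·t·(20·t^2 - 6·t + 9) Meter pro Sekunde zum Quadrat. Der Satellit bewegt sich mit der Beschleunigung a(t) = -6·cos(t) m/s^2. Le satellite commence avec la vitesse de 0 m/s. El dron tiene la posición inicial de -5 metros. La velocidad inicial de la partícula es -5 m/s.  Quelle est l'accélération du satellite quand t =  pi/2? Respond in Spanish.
De la ecuación de la aceleración a(t) = -6·cos(t), sustituimos t = pi/2 para obtener a = 0.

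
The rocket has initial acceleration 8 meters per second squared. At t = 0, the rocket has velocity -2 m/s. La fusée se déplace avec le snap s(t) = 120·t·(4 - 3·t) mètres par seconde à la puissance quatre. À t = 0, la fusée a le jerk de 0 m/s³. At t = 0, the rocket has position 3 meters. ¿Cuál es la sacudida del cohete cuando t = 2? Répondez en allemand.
Wir müssen das Integral unserer Gleichung für den Snap s(t) = 120·t·(4 - 3·t) 1-mal finden. Das Integral von dem Snap, mit j(0) = 0, ergibt den Ruck: j(t) = 120·t^2·(2 - t). Mit j(t) = 120·t^2·(2 - t) und Einsetzen von t = 2, finden wir j = 0.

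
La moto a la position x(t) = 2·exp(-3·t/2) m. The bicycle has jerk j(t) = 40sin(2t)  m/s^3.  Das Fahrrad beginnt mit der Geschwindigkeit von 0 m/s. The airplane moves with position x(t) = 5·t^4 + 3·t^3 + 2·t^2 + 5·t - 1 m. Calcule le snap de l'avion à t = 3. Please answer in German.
Um dies zu lösen, müssen wir 4 Ableitungen unserer Gleichung für die Position x(t) = 5·t^4 + 3·t^3 + 2·t^2 + 5·t - 1 nehmen. Durch Ableiten von der Position erhalten wir die Geschwindigkeit: v(t) = 20·t^3 + 9·t^2 + 4·t + 5. Mit d/dt von v(t) finden wir a(t) = 60·t^2 + 18·t + 4. Die Ableitung von der Beschleunigung ergibt den Ruck: j(t) = 120·t + 18. Die Ableitung von dem Ruck ergibt den Snap: s(t) = 120. Mit s(t) = 120 und Einsetzen von t = 3, finden wir s = 120.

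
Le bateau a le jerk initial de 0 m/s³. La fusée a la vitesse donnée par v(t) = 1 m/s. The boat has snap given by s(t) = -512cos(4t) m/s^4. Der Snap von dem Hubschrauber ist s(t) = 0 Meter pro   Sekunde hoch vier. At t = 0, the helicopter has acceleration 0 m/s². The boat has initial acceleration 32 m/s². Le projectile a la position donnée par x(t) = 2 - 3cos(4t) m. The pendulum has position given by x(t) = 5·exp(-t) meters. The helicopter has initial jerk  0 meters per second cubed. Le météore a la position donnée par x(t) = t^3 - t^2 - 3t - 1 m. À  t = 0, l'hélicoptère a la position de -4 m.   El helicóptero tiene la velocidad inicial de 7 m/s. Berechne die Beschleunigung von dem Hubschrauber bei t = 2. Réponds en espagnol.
Debemos encontrar la antiderivada de nuestra ecuación del snap s(t) = 0 2 veces. La antiderivada del snap es la sacudida. Usando j(0) = 0, obtenemos j(t) = 0. La integral de la sacudida, con a(0) = 0, da la aceleración: a(t) = 0. Usando a(t) = 0 y sustituyendo t = 2, encontramos a = 0.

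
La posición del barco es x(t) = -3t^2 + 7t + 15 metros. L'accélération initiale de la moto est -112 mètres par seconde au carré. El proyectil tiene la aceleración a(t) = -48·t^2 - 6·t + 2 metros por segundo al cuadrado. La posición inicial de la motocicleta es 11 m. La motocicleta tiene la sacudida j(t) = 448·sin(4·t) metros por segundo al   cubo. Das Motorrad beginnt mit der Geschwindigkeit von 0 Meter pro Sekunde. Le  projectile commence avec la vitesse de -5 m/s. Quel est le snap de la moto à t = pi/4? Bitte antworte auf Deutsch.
Wir müssen unsere Gleichung für den Ruck j(t) = 448·sin(4·t) 1-mal ableiten. Mit d/dt von j(t) finden wir s(t) = 1792·cos(4·t). Mit s(t) = 1792·cos(4·t) und Einsetzen von t = pi/4, finden wir s = -1792.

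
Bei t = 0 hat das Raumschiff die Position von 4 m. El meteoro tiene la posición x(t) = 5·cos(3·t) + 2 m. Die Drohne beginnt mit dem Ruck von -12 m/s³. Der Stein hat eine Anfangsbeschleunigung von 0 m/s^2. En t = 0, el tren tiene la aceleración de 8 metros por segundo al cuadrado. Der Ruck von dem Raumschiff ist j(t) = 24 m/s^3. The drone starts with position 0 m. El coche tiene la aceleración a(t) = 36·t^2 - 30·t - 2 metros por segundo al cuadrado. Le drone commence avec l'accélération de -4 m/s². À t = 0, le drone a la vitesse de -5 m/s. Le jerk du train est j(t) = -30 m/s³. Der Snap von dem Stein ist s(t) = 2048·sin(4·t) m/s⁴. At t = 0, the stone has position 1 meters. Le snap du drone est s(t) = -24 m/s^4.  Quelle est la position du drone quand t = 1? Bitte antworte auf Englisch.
Starting from snap s(t) = -24, we take 4 antiderivatives. Finding the integral of s(t) and using j(0) = -12: j(t) = -24·t - 12. Finding the antiderivative of j(t) and using a(0) = -4: a(t) = -12·t^2 - 12·t - 4. Finding the integral of a(t) and using v(0) = -5: v(t) = -4·t^3 - 6·t^2 - 4·t - 5. Taking ∫v(t)dt and applying x(0) = 0, we find x(t) = -t^4 - 2·t^3 - 2·t^2 - 5·t. From the given position equation x(t) = -t^4 - 2·t^3 - 2·t^2 - 5·t, we substitute t = 1 to get x = -10.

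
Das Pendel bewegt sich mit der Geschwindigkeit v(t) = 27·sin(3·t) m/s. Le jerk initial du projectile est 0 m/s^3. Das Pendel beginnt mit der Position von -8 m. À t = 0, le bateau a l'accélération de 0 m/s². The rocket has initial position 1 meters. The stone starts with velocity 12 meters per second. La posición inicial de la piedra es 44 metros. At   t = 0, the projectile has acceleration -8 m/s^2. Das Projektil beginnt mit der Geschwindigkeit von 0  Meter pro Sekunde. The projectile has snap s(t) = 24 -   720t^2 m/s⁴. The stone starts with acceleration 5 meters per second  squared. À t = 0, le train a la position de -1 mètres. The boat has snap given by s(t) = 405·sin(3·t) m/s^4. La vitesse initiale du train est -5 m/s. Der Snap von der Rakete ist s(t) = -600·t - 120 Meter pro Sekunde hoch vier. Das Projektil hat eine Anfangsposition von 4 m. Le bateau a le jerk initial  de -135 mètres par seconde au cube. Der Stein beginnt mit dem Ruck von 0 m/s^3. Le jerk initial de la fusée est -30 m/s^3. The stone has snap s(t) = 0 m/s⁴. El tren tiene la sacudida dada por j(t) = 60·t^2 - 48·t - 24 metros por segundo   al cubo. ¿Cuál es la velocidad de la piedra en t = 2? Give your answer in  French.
Pour résoudre ceci, nous devons prendre 3 intégrales de notre équation du snap s(t) = 0. En intégrant le snap et en utilisant la condition initiale j(0) = 0, nous obtenons j(t) = 0. En prenant ∫j(t)dt et en appliquant a(0) = 5, nous trouvons a(t) = 5. En prenant ∫a(t)dt et en appliquant v(0) = 12, nous trouvons v(t) = 5·t + 12. De l'équation de la vitesse v(t) = 5·t + 12, nous substituons t = 2 pour obtenir v = 22.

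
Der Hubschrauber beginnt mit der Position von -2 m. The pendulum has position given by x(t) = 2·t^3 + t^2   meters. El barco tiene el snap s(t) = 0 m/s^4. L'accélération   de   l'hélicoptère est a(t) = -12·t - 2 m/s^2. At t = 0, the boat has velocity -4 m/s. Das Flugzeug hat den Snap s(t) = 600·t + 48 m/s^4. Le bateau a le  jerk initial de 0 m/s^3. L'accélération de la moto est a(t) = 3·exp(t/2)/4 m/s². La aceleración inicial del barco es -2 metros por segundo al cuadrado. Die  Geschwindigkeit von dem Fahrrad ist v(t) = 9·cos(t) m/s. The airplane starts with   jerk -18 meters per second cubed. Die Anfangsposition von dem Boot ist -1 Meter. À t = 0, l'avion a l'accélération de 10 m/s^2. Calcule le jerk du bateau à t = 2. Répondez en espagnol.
Necesitamos integrar nuestra ecuación del snap s(t) = 0 1 vez. La integral del snap es la sacudida. Usando j(0) = 0, obtenemos j(t) = 0. Usando j(t) = 0 y sustituyendo t = 2, encontramos j = 0.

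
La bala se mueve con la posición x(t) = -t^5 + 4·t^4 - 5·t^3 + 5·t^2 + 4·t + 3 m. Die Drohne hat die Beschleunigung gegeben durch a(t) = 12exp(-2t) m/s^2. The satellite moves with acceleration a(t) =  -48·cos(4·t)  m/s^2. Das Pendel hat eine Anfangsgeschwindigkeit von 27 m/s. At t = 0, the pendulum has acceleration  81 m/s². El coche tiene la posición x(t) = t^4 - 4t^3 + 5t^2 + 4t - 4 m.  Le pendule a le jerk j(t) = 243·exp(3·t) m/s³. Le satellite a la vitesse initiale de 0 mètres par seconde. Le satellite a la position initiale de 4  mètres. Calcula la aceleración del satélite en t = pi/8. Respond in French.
Nous avons l'accélération a(t) = -48·cos(4·t). En substituant t = pi/8: a(pi/8) = 0.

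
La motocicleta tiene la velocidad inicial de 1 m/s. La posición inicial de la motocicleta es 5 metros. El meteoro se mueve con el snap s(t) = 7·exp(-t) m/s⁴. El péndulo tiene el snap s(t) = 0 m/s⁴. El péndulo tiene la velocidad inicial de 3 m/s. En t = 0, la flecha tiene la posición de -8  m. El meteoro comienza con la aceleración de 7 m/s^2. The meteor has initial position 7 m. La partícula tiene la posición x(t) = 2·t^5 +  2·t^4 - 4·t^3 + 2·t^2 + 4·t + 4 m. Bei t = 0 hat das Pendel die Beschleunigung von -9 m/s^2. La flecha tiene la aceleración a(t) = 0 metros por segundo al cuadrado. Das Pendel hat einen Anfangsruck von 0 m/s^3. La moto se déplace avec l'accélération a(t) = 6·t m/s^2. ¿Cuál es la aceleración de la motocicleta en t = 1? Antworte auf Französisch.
De l'équation de l'accélération a(t) = 6·t, nous substituons t = 1 pour obtenir a = 6.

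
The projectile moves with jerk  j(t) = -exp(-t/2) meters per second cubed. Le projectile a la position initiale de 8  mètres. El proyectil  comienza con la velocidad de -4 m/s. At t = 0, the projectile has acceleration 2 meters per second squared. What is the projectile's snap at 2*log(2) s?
Starting from jerk j(t) = -exp(-t/2), we take 1 derivative. The derivative of jerk gives snap: s(t) = exp(-t/2)/2. We have snap s(t) = exp(-t/2)/2. Substituting t = 2*log(2): s(2*log(2)) = 1/4.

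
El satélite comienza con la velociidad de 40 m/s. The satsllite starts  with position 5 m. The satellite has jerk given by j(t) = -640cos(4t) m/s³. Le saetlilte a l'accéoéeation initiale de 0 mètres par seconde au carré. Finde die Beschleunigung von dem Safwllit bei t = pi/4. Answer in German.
Ausgehend von dem Ruck j(t) = -640·cos(4·t), nehmen wir 1 Integral. Das Integral von dem Ruck, mit a(0) = 0, ergibt die Beschleunigung: a(t) = -160·sin(4·t). Mit a(t) = -160·sin(4·t) und Einsetzen von t = pi/4, finden wir a = 0.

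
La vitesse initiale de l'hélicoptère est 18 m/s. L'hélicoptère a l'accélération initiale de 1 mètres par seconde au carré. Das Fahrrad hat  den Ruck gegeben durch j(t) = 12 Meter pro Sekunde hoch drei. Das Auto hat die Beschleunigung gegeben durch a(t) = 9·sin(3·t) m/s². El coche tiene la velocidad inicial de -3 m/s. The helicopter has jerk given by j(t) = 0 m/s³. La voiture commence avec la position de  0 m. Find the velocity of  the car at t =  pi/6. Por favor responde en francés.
Pour résoudre ceci, nous devons prendre 1 intégrale de notre équation de l'accélération a(t) = 9·sin(3·t). En intégrant l'accélération et en utilisant la condition initiale v(0) = -3, nous obtenons v(t) = -3·cos(3·t). De l'équation de la vitesse v(t) = -3·cos(3·t), nous substituons t = pi/6 pour obtenir v = 0.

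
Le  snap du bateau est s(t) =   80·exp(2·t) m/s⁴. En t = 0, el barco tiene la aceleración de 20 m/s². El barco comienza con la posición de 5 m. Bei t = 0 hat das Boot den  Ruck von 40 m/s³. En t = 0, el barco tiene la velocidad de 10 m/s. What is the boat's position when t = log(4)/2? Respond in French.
Nous devons trouver l'intégrale de notre équation du snap s(t) = 80·exp(2·t) 4 fois. En intégrant le snap et en utilisant la condition initiale j(0) = 40, nous obtenons j(t) = 40·exp(2·t). La primitive du jerk est l'accélération. En utilisant a(0) = 20, nous obtenons a(t) = 20·exp(2·t). La primitive de l'accélération est la vitesse. En utilisant v(0) = 10, nous obtenons v(t) = 10·exp(2·t). La primitive de la vitesse est la position. En utilisant x(0) = 5, nous obtenons x(t) = 5·exp(2·t). Nous avons la position x(t) = 5·exp(2·t). En substituant t = log(4)/2: x(log(4)/2) = 20.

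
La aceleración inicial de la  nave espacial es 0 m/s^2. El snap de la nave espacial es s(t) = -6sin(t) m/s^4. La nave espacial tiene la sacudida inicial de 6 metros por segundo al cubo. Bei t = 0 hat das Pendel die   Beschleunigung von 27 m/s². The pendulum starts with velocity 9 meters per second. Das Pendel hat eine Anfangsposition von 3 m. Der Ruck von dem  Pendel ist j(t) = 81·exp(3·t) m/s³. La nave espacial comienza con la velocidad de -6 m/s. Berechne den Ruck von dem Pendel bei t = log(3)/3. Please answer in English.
We have jerk j(t) = 81·exp(3·t). Substituting t = log(3)/3: j(log(3)/3) = 243.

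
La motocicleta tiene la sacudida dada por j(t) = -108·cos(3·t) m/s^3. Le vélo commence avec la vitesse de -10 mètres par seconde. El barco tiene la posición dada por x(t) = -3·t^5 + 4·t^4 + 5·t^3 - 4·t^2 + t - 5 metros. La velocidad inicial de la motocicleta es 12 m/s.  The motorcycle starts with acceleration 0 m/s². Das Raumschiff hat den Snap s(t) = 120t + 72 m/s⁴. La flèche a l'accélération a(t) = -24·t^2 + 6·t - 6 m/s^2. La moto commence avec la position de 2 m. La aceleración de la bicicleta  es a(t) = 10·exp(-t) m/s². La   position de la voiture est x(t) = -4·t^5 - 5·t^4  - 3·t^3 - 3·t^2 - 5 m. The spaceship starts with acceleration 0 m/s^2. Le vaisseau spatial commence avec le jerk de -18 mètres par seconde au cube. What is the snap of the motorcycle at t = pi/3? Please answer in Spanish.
Partiendo de la sacudida j(t) = -108·cos(3·t), tomamos 1 derivada. Tomando d/dt de j(t), encontramos s(t) = 324·sin(3·t). Usando s(t) = 324·sin(3·t) y sustituyendo t = pi/3, encontramos s = 0.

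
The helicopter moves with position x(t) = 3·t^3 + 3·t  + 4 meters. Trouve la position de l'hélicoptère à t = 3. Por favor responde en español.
Usando x(t) = 3·t^3 + 3·t + 4 y sustituyendo t = 3, encontramos x = 94.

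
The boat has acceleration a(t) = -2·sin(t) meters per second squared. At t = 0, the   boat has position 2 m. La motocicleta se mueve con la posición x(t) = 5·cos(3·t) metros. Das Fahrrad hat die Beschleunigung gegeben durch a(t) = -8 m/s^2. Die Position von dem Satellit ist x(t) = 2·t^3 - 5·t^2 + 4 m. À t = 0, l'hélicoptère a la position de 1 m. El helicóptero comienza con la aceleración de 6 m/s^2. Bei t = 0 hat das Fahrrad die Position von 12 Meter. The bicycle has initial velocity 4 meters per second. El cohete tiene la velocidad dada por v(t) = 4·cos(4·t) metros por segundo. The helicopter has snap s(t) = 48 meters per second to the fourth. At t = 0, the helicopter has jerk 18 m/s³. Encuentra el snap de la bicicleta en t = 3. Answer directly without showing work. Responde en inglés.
The answer is 0.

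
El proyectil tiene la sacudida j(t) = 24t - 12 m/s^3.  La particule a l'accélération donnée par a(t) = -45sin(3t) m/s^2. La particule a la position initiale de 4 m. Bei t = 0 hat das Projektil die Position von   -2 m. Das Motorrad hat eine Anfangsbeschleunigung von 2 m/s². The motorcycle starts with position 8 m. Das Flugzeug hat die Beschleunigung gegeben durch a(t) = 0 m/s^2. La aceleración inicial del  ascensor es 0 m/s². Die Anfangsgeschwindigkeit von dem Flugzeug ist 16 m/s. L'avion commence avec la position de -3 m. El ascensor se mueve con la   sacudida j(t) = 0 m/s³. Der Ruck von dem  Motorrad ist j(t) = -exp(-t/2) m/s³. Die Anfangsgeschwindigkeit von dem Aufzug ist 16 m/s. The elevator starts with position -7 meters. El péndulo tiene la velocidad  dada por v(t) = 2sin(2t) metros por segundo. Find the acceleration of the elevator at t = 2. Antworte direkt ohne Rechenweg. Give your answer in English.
The acceleration at t = 2 is a = 0.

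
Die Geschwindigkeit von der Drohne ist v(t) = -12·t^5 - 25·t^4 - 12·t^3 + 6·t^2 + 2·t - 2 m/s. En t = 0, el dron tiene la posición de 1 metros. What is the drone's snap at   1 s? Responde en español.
Debemos derivar nuestra ecuación de la velocidad v(t) = -12·t^5 - 25·t^4 - 12·t^3 + 6·t^2 + 2·t - 2 3 veces. Derivando la velocidad, obtenemos la aceleración: a(t) = -60·t^4 - 100·t^3 - 36·t^2 + 12·t + 2. Derivando la aceleración, obtenemos la sacudida: j(t) = -240·t^3 - 300·t^2 - 72·t + 12. La derivada de la sacudida da el snap: s(t) = -720·t^2 - 600·t - 72. De la ecuación del snap s(t) = -720·t^2 - 600·t - 72, sustituimos t = 1 para obtener s = -1392.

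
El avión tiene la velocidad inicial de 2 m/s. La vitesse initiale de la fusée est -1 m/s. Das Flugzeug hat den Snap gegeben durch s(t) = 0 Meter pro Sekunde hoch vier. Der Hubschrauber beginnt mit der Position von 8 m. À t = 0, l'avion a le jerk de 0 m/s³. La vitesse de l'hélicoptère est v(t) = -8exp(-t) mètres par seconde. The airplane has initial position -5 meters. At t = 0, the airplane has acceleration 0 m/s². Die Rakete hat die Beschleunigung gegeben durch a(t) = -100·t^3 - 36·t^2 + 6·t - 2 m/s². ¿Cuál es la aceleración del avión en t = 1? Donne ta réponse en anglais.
We must find the integral of our snap equation s(t) = 0 2 times. The antiderivative of snap is jerk. Using j(0) = 0, we get j(t) = 0. The integral of jerk is acceleration. Using a(0) = 0, we get a(t) = 0. Using a(t) = 0 and substituting t = 1, we find a = 0.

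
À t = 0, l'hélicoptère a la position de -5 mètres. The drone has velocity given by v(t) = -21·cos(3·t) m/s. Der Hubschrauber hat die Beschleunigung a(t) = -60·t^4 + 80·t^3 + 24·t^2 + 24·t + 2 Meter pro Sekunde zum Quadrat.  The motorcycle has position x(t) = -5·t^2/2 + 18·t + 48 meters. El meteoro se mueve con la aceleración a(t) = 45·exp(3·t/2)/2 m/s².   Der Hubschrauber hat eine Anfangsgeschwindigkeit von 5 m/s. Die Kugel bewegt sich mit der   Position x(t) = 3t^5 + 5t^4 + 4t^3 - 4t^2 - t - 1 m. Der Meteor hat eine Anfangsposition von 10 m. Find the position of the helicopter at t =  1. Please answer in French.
Pour résoudre ceci, nous devons prendre 2 intégrales de notre équation de l'accélération a(t) = -60·t^4 + 80·t^3 + 24·t^2 + 24·t + 2. En intégrant l'accélération et en utilisant la condition initiale v(0) = 5, nous obtenons v(t) = -12·t^5 + 20·t^4 + 8·t^3 + 12·t^2 + 2·t + 5. En intégrant la vitesse et en utilisant la condition initiale x(0) = -5, nous obtenons x(t) = -2·t^6 + 4·t^5 + 2·t^4 + 4·t^3 + t^2 + 5·t - 5. En utilisant x(t) = -2·t^6 + 4·t^5 + 2·t^4 + 4·t^3 + t^2 + 5·t - 5 et en substituant t = 1, nous trouvons x = 9.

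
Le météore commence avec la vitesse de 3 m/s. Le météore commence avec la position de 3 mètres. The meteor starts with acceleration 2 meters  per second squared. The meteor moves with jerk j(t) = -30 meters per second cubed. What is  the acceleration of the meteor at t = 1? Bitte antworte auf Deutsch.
Wir müssen das Integral unserer Gleichung für den Ruck j(t) = -30 1-mal finden. Das Integral von dem Ruck ist die Beschleunigung. Mit a(0) = 2 erhalten wir a(t) = 2 - 30·t. Wir haben die Beschleunigung a(t) = 2 - 30·t. Durch Einsetzen von t = 1: a(1) = -28.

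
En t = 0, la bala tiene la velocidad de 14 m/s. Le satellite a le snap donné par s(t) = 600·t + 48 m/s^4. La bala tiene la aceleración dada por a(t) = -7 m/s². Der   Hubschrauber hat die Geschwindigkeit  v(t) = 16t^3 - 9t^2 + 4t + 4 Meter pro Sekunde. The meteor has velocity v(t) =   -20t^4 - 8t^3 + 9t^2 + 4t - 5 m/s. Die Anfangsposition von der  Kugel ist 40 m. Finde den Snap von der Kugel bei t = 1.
Um dies zu lösen, müssen wir 2 Ableitungen unserer Gleichung für die Beschleunigung a(t) = -7 nehmen. Durch Ableiten von der Beschleunigung erhalten wir den Ruck: j(t) = 0. Durch Ableiten von dem Ruck erhalten wir den Snap: s(t) = 0. Aus der Gleichung für den Snap s(t) = 0, setzen wir t = 1 ein und erhalten s = 0.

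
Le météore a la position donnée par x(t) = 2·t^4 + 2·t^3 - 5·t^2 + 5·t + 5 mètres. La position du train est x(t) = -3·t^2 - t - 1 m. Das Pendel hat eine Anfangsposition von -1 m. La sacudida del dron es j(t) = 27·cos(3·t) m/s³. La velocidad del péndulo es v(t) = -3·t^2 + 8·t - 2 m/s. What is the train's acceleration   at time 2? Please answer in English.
We must differentiate our position equation x(t) = -3·t^2 - t - 1 2 times. Differentiating position, we get velocity: v(t) = -6·t - 1. Taking d/dt of v(t), we find a(t) = -6. We have acceleration a(t) = -6. Substituting t = 2: a(2) = -6.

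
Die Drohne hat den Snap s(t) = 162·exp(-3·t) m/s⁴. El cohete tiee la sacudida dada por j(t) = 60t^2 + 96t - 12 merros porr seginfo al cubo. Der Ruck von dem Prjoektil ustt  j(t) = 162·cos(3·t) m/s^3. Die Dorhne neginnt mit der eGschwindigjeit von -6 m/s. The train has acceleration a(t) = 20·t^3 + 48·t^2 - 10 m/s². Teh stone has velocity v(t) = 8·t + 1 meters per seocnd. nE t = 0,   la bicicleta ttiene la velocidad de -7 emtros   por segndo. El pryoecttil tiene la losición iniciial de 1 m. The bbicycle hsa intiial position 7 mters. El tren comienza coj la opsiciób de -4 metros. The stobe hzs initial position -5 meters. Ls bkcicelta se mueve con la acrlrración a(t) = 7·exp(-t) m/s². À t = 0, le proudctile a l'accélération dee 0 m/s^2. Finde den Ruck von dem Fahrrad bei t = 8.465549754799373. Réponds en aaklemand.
Wir müssen unsere Gleichung für die Beschleunigung a(t) = 7·exp(-t) 1-mal ableiten. Mit d/dt von a(t) finden wir j(t) = -7·exp(-t). Wir haben den Ruck j(t) = -7·exp(-t). Durch Einsetzen von t = 8.465549754799373: j(8.465549754799373) = -0.00147420029994817.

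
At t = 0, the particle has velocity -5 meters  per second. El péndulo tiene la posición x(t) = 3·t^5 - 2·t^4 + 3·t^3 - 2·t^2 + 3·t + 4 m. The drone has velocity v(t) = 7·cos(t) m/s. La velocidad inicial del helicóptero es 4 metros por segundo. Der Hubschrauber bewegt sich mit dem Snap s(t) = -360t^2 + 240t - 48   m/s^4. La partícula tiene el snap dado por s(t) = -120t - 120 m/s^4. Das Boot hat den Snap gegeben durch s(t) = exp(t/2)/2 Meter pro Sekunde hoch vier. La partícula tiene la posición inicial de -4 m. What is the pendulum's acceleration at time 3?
To solve this, we need to take 2 derivatives of our position equation x(t) = 3·t^5 - 2·t^4 + 3·t^3 - 2·t^2 + 3·t + 4. Differentiating position, we get velocity: v(t) = 15·t^4 - 8·t^3 + 9·t^2 - 4·t + 3. Differentiating velocity, we get acceleration: a(t) = 60·t^3 - 24·t^2 + 18·t - 4. We have acceleration a(t) = 60·t^3 - 24·t^2 + 18·t - 4. Substituting t = 3: a(3) = 1454.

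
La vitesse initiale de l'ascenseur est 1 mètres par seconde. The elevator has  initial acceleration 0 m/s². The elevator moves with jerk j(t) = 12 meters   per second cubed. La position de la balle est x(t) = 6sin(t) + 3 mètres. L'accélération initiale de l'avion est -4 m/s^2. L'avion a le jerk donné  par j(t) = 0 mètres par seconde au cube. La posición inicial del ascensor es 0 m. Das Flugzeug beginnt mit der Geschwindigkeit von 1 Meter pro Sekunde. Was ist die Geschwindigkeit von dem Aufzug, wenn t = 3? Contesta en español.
Necesitamos integrar nuestra ecuación de la sacudida j(t) = 12 2 veces. La integral de la sacudida, con a(0) = 0, da la aceleración: a(t) = 12·t. Integrando la aceleración y usando la condición inicial v(0) = 1, obtenemos v(t) = 6·t^2 + 1. De la ecuación de la velocidad v(t) = 6·t^2 + 1, sustituimos t = 3 para obtener v = 55.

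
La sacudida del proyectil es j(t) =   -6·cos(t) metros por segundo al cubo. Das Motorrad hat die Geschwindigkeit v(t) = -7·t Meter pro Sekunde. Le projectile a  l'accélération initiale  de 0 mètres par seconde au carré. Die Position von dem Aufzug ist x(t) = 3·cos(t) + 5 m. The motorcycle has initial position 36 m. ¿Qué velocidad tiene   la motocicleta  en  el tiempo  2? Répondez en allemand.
Mit v(t) = -7·t und Einsetzen von t = 2, finden wir v = -14.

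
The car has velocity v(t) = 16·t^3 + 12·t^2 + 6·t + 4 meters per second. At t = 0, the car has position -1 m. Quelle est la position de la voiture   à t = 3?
Pour résoudre ceci, nous devons prendre 1 intégrale de notre équation de la vitesse v(t) = 16·t^3 + 12·t^2 + 6·t + 4. En intégrant la vitesse et en utilisant la condition initiale x(0) = -1, nous obtenons x(t) = 4·t^4 + 4·t^3 + 3·t^2 + 4·t - 1. Nous avons la position x(t) = 4·t^4 + 4·t^3 + 3·t^2 + 4·t - 1. En substituant t = 3: x(3) = 470.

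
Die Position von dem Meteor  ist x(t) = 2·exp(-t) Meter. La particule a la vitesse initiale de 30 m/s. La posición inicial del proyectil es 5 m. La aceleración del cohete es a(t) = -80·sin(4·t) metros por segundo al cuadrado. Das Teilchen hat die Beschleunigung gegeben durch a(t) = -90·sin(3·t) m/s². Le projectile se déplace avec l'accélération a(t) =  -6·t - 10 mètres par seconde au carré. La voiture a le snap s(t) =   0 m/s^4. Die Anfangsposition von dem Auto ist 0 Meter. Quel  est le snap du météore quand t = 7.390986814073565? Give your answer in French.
Pour résoudre ceci, nous devons prendre 4 dérivées de notre équation de la position x(t) = 2·exp(-t). En dérivant la position, nous obtenons la vitesse: v(t) = -2·exp(-t). La dérivée de la vitesse donne l'accélération: a(t) = 2·exp(-t). En dérivant l'accélération, nous obtenons le jerk: j(t) = -2·exp(-t). En dérivant le jerk, nous obtenons le snap: s(t) = 2·exp(-t). En utilisant s(t) = 2·exp(-t) et en substituant t = 7.390986814073565, nous trouvons s = 0.00123357399801111.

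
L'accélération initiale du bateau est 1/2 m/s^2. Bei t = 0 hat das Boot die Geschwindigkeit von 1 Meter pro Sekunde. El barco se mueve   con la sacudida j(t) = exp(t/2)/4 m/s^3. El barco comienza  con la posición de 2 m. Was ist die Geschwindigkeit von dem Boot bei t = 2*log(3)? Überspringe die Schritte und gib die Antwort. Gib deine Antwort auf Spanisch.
v(2*log(3)) = 3.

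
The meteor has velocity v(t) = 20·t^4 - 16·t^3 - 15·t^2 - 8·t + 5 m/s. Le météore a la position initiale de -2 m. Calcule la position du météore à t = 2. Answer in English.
Starting from velocity v(t) = 20·t^4 - 16·t^3 - 15·t^2 - 8·t + 5, we take 1 integral. The integral of velocity is position. Using x(0) = -2, we get x(t) = 4·t^5 - 4·t^4 - 5·t^3 - 4·t^2 + 5·t - 2. Using x(t) = 4·t^5 - 4·t^4 - 5·t^3 - 4·t^2 + 5·t - 2 and substituting t = 2, we find x = 16.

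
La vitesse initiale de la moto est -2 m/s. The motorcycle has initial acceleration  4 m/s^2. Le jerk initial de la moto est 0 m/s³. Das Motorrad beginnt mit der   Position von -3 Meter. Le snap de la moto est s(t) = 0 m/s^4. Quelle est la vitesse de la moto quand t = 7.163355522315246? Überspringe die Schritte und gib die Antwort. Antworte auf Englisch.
The answer is 26.6534220892610.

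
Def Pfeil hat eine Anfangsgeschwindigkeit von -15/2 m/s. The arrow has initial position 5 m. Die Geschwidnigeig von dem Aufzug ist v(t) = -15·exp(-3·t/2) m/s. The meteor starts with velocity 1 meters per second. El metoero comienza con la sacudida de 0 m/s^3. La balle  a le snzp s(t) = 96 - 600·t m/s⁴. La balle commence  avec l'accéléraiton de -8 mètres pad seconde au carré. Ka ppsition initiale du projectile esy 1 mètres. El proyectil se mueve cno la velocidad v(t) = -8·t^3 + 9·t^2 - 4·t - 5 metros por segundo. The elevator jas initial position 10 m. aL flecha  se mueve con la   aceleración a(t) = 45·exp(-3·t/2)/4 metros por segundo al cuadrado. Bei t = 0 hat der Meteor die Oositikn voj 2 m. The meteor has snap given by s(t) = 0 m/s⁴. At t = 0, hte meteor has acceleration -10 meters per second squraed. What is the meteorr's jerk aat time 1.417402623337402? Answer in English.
To find the answer, we compute 1 antiderivative of s(t) = 0. Integrating snap and using the initial condition j(0) = 0, we get j(t) = 0. From the given jerk equation j(t) = 0, we substitute t = 1.417402623337402 to get j = 0.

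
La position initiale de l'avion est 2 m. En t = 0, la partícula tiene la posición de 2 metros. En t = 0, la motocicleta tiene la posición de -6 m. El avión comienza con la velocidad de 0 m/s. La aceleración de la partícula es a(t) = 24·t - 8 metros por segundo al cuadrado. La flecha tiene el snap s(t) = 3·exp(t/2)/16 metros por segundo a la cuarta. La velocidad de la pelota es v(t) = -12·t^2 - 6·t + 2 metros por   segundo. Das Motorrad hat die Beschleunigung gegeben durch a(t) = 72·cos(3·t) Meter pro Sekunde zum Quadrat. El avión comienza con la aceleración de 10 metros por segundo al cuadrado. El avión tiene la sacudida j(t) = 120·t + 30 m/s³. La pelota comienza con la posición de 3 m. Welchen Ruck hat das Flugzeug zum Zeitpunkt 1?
Mit j(t) = 120·t + 30 und Einsetzen von t = 1, finden wir j = 150.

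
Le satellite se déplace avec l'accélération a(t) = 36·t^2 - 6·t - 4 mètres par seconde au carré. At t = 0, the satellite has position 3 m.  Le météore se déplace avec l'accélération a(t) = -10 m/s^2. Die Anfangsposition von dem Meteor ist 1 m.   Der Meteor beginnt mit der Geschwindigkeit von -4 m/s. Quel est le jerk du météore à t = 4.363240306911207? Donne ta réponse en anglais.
We must differentiate our acceleration equation a(t) = -10 1 time. Differentiating acceleration, we get jerk: j(t) = 0. Using j(t) = 0 and substituting t = 4.363240306911207, we find j = 0.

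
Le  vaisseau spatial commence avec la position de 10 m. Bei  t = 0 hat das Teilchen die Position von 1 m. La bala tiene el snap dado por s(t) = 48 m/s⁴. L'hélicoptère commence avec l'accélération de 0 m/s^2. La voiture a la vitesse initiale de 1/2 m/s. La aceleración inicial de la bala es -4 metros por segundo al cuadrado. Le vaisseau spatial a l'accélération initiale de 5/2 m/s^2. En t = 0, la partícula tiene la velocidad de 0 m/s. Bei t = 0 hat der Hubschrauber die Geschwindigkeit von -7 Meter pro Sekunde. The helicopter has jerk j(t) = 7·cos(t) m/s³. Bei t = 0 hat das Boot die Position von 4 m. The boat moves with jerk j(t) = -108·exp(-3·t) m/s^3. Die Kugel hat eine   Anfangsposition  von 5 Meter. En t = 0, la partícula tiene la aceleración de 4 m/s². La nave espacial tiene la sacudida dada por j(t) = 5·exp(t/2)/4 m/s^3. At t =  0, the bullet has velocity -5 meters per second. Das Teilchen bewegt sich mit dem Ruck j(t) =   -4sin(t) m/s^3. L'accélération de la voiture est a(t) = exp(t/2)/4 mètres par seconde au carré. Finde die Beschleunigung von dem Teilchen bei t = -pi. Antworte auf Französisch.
Nous devons intégrer notre équation du jerk j(t) = -4·sin(t) 1 fois. L'intégrale du jerk, avec a(0) = 4, donne l'accélération: a(t) = 4·cos(t). De l'équation de l'accélération a(t) = 4·cos(t), nous substituons t = -pi pour obtenir a = -4.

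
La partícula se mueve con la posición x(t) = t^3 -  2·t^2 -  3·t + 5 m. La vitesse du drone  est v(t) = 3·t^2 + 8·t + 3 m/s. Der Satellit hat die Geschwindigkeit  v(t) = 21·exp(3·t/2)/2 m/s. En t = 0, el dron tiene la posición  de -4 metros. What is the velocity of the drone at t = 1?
Using v(t) = 3·t^2 + 8·t + 3 and substituting t = 1, we find v = 14.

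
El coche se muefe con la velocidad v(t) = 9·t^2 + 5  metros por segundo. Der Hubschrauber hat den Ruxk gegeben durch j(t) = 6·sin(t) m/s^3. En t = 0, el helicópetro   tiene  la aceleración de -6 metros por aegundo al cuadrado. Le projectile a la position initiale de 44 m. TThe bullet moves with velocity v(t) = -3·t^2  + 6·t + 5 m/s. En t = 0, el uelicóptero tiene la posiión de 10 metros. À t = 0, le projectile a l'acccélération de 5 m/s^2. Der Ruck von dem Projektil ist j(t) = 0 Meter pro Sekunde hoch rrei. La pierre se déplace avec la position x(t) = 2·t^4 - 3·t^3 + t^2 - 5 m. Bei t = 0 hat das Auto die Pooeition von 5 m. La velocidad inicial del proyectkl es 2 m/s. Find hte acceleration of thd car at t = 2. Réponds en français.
En partant de la vitesse v(t) = 9·t^2 + 5, nous prenons 1 dérivée. En dérivant la vitesse, nous obtenons l'accélération: a(t) = 18·t. En utilisant a(t) = 18·t et en substituant t = 2, nous trouvons a = 36.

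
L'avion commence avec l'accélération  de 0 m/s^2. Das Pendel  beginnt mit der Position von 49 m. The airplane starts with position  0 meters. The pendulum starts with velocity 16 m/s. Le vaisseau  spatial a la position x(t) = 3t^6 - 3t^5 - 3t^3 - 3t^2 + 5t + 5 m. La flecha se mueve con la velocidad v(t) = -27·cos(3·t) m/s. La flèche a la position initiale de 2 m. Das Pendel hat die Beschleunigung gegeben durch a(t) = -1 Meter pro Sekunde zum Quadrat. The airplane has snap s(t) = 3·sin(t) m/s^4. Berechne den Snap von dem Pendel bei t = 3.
Um dies zu lösen, müssen wir 2 Ableitungen unserer Gleichung für die Beschleunigung a(t) = -1 nehmen. Die Ableitung von der Beschleunigung ergibt den Ruck: j(t) = 0. Durch Ableiten von dem Ruck erhalten wir den Snap: s(t) = 0. Aus der Gleichung für den Snap s(t) = 0, setzen wir t = 3 ein und erhalten s = 0.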